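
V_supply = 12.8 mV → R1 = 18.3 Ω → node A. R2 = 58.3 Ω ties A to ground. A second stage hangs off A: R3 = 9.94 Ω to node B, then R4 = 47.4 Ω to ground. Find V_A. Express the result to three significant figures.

V_A ≈ 7.84 mV

Node A sees R2 in parallel with the series input of stage 2, R3 + R4 = 57.34 Ω.
Effective lower resistance at A: R2 ‖ 57.34 = 28.91 Ω.
So V_A = 12.8 × 0.6124 = 7.838 mV.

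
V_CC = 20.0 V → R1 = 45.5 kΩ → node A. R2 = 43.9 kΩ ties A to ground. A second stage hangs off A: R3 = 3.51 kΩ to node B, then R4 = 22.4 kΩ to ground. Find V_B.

V_B ≈ 4.56 V

The second stage (R3 + R4 = 25.91 kΩ) loads node A in parallel with R2.
Effective lower resistance at A: R2 ‖ 25.91 = 16.29 kΩ.
So V_A = 20.0 × 0.2637 = 5.274 V.
V_B = V_A × 0.8645 = 4.559 V.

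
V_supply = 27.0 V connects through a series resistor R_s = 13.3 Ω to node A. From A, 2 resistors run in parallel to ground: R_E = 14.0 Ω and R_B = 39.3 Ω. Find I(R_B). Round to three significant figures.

Parallel bank: R_p = 1/(1/14.0 + 1/39.3) = 10.32 Ω.
V_A by voltage divider: V_A = 27.0 × 10.32/(13.3 + 10.32) = 11.80 V.
I(R_B) = V_A / R_B = 11.80/39.3 = 0.3002 A.

I ≈ 0.300 A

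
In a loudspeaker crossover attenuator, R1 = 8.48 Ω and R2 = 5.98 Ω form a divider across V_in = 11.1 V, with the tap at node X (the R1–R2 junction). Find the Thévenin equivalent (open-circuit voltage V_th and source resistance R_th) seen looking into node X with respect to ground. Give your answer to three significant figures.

V_th ≈ 4.59 V, R_th ≈ 3.51 Ω

With X open, the divider is unloaded: V_th = 11.1 × 5.98/14.46 = 4.590 V.
With V_in suppressed (replaced by a short), R_th = R1 ‖ R2 = (8.480 × 5.98)/(8.480 + 5.98) = 3.507 Ω.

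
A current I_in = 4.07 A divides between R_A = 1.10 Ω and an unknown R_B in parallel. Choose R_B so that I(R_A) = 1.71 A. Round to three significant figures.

In a two-way split, I_A/I_in = R_B/(R_A + R_B).
1.71/4.07 = R_B/(R_A + R_B) → R_B = R_A · (0.4201)/(1 − 0.4201) = 1.10 × 0.7246 = 0.7970 Ω.

R_B ≈ 0.797 Ω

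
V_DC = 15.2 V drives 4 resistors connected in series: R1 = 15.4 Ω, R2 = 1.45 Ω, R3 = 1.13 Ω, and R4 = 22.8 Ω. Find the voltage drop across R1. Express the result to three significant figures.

V ≈ 5.74 V

ΣR = 15.4 + 1.45 + 1.13 + 22.8 = 40.78 Ω.
Voltage divider: V = V_DC · (15.40 / 40.78) = 15.2 × 0.3776 = 5.740 V.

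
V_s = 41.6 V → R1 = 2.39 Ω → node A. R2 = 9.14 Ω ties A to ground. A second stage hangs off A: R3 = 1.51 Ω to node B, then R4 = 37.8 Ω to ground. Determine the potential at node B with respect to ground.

Node A sees R2 in parallel with the series input of stage 2, R3 + R4 = 39.31 Ω.
Effective lower resistance at A: R2 ‖ 39.31 = 7.416 Ω.
First divider: V_A = V_s · 7.416/(2.39 + 7.416) = 31.46 V.
Stage 2 is unloaded, so V_B = V_A · R4/(R3+R4) = 31.46 × 37.8/39.31 = 30.25 V.

V_B ≈ 30.3 V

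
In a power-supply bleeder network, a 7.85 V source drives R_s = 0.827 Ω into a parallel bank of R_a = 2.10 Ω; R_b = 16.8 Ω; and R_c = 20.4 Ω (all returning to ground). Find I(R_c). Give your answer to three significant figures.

I ≈ 0.259 A

Combine the parallel branches: R_p = (1/2.10 + 1/16.8 + 1/20.4)⁻¹ = 1.710 Ω.
V_A by voltage divider: V_A = 7.85 × 1.710/(0.827 + 1.710) = 5.291 V.
Branch current I = V_A/R_c = 5.291/20.4 = 0.2594 A.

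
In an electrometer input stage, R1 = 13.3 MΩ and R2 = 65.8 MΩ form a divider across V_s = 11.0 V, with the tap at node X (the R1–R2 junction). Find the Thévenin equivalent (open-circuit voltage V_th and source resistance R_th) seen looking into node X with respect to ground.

V_th ≈ 9.15 V, R_th ≈ 11.1 MΩ

Open-circuit (no load on X): V_th = V_s · R2/(R1 + R2) = 11.0 × 65.8/(13.30 + 65.8) = 9.150 V.
With V_s suppressed (replaced by a short), R_th = R1 ‖ R2 = (13.30 × 65.8)/(13.30 + 65.8) = 11.06 MΩ.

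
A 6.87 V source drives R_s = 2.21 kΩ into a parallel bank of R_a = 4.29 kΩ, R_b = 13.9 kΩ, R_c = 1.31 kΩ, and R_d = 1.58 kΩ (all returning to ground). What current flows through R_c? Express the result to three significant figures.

I ≈ 1.10 mA

Parallel bank: R_p = 1/(1/4.29 + 1/13.9 + 1/1.31 + 1/1.58) = 0.5878 kΩ.
V_A by voltage divider: V_A = 6.87 × 0.5878/(2.21 + 0.5878) = 1.443 V.
Branch current I = V_A/R_c = 1.443/1.31 = 1.102 mA.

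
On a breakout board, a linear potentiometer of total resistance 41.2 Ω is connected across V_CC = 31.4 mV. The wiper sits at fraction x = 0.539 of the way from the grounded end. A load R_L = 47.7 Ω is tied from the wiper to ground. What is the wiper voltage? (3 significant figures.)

The pot divides into 18.99 Ω above the wiper and 22.21 Ω below.
(x·R_p) ‖ R_L = 15.15 Ω.
V_out = 31.4 × 15.15/(18.99 + 15.15) = 13.93 mV.

V_out ≈ 13.9 mV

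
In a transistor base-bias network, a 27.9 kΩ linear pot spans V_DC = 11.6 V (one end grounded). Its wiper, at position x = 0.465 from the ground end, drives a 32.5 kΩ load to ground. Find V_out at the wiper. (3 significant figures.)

Lower segment x·R_p = 12.97 kΩ; upper segment (1−x)·R_p = 14.93 kΩ.
R_L loads the lower segment: effective lower R = 9.272 kΩ.
Then V_out = V_DC · 9.272/(14.93 + 9.272) = 4.445 V.

V_out ≈ 4.44 V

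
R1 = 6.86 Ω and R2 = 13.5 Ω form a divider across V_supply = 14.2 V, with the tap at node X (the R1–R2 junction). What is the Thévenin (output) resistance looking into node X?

R_th ≈ 4.55 Ω

Looking into X with the source shorted: R_th = R1·R2/(R1+R2) = 6.860 × 13.5/20.36 = 4.549 Ω.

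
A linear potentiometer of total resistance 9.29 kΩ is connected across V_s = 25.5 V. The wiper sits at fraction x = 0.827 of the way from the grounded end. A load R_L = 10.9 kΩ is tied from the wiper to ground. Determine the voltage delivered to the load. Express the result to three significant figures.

V_out ≈ 18.8 V

The pot divides into 1.607 kΩ above the wiper and 7.683 kΩ below.
(x·R_p) ‖ R_L = 4.506 kΩ.
Loaded-divider output: V_out = 25.5 × 0.7371 = 18.80 V.
(Unloaded: V_out = x·V_s = 21.1 V.)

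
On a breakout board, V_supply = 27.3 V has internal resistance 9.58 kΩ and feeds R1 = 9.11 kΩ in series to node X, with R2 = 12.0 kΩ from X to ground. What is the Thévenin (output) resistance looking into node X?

R_th ≈ 7.31 kΩ

R1' = 9.58 + 9.11 = 18.69 kΩ (source resistance + R1).
Looking into X with the source shorted: R_th = R1'·R2/(R1'+R2) = 18.69 × 12.0/30.69 = 7.308 kΩ.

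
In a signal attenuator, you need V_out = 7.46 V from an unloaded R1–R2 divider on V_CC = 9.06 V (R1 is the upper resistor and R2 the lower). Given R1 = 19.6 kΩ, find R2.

R2 ≈ 91.4 kΩ

V_out/V_CC = R2/(R1+R2) = 0.8234.
R2 = R1 · 0.8234/(1 − 0.8234) = 91.38 kΩ.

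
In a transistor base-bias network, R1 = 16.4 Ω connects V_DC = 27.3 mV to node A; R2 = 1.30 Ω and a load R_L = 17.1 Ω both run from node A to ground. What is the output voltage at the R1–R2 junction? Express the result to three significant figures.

V_out ≈ 1.87 mV

First combine the lower leg with the load: R2 ‖ R_L = 1.208 Ω.
Then V_out = V_DC · R2'/(R1 + R2') = 27.3 × 1.208/17.61 = 1.873 mV.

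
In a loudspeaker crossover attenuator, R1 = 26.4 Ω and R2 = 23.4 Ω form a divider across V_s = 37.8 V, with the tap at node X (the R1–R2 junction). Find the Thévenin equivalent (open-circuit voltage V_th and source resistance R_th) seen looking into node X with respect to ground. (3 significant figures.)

Open-circuit (no load on X): V_th = V_s · R2/(R1 + R2) = 37.8 × 23.4/(26.40 + 23.4) = 17.76 V.
Looking into X with the source shorted: R_th = R1·R2/(R1+R2) = 26.40 × 23.4/49.80 = 12.40 Ω.

V_th ≈ 17.8 V, R_th ≈ 12.4 Ω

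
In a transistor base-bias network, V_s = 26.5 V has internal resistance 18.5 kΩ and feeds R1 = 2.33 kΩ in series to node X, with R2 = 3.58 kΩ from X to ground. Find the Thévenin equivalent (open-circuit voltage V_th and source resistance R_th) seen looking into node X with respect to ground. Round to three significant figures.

R1' = 18.5 + 2.33 = 20.83 kΩ (source resistance + R1).
With X open, the divider is unloaded: V_th = 26.5 × 3.58/24.41 = 3.887 V.
Zeroing V_s shorts the top of R1' to ground, so R_th = R1' ‖ R2 = 3.055 kΩ.

V_th ≈ 3.89 V, R_th ≈ 3.05 kΩ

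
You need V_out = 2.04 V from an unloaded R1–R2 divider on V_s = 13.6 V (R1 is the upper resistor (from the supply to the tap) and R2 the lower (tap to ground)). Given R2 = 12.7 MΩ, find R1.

R1 ≈ 72.0 MΩ

The divider ratio is R2/(R1+R2) = 2.04/13.6 = 0.1500.
Rearranging, R1 = R2·(1−k)/k = 12.7 × 5.667 = 71.97 MΩ.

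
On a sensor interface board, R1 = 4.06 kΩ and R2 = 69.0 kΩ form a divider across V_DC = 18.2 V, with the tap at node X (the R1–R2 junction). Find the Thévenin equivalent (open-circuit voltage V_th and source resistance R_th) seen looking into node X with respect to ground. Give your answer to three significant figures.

V_th is the unloaded tap voltage: V_DC · R2/(R1+R2) = 18.2 × 0.9444 = 17.19 V.
Zeroing V_DC shorts the top of R1 to ground, so R_th = R1 ‖ R2 = 3.834 kΩ.

V_th ≈ 17.2 V, R_th ≈ 3.83 kΩ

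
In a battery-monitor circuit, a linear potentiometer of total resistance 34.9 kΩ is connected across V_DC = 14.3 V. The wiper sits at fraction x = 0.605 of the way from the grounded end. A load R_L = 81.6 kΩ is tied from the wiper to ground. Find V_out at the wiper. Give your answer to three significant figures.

V_out ≈ 7.85 V

The pot divides into 13.79 kΩ above the wiper and 21.11 kΩ below.
R_L loads the lower segment: effective lower R = 16.77 kΩ.
Then V_out = V_DC · 16.77/(13.79 + 16.77) = 7.849 V.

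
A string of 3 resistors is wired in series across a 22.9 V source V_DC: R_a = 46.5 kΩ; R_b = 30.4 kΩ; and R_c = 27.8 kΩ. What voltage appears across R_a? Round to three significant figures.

ΣR = 46.5 + 30.4 + 27.8 = 104.7 kΩ.
V = V_DC · R/ΣR = 22.9 × 0.4441 = 10.17 V.

V ≈ 10.2 V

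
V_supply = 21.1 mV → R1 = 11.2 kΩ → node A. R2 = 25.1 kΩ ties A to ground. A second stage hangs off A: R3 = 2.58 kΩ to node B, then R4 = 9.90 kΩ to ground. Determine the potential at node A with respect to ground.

Node A sees R2 in parallel with the series input of stage 2, R3 + R4 = 12.48 kΩ.
R2 ‖ (R3+R4) = 8.335 kΩ.
First divider: V_A = V_supply · 8.335/(11.2 + 8.335) = 9.003 mV.

V_A ≈ 9.00 mV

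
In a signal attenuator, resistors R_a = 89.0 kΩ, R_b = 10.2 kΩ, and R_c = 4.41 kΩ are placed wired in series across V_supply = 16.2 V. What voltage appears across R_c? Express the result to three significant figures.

V ≈ 0.690 V

ΣR = 89.0 + 10.2 + 4.41 = 103.6 kΩ.
Voltage divider: V = V_supply · (4.410 / 103.6) = 16.2 × 0.04256 = 0.6895 V.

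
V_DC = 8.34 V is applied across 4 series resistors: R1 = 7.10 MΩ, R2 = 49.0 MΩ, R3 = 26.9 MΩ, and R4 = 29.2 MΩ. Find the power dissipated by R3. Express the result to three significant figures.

P ≈ 0.149 µW

Series current I = V_DC/ΣR = 8.34/112.2 = 0.07433 µA.
P = I²R = 0.005525 × 26.9 = 0.1486 µW.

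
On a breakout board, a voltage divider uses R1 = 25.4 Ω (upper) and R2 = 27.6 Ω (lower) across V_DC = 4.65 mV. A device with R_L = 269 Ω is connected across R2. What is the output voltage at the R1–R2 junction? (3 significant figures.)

R2 ‖ R_L = (27.6 × 269)/(27.6 + 269) = 25.03 Ω.
Then V_out = V_DC · R2'/(R1 + R2') = 4.65 × 25.03/50.43 = 2.308 mV.

V_out ≈ 2.31 mV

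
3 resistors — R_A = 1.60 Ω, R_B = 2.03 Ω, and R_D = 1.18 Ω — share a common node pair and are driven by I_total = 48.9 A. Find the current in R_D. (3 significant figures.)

I ≈ 21.1 A

Conductances: ΣG = 1/1.60 + 1/2.03 + 1/1.18 = 1.965 (1/Ω).
By the current-divider rule, I = I_total · G_k/ΣG = 48.9 × 0.4313 = 21.09 A.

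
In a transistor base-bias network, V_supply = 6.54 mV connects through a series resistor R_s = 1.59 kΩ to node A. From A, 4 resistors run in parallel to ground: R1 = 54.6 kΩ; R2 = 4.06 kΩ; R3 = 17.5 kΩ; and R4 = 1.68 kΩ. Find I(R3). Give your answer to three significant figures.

Equivalent of the parallel group: R_p = 1.091 kΩ.
V_A by voltage divider: V_A = 6.54 × 1.091/(1.59 + 1.091) = 2.661 mV.
I(R3) = V_A / R3 = 2.661/17.5 = 0.1520 µA.

I ≈ 0.152 µA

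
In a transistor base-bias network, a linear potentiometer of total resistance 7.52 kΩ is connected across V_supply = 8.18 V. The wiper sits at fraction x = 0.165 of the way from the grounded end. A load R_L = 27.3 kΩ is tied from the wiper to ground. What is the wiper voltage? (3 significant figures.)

V_out ≈ 1.30 V

The pot divides into 6.279 kΩ above the wiper and 1.241 kΩ below.
Lower segment in parallel with the load: 1.241 ‖ 27.3 = 1.187 kΩ.
V_out = 8.18 × 1.187/(6.279 + 1.187) = 1.300 V.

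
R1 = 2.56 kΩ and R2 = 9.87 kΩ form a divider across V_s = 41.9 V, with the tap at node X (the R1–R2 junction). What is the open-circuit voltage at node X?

V_th ≈ 33.3 V

Open-circuit (no load on X): V_th = V_s · R2/(R1 + R2) = 41.9 × 9.87/(2.560 + 9.87) = 33.27 V.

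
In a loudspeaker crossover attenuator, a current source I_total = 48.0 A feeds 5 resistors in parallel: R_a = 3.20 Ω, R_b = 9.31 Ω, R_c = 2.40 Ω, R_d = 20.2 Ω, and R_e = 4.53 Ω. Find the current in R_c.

Conductances: ΣG = 1/3.20 + 1/9.31 + 1/2.40 + 1/20.2 + 1/4.53 = 1.107 (1/Ω).
R_c takes the fraction G_k/ΣG = 0.4167/1.107 = 0.3764, so I = 48.0 × 0.3764 = 18.07 A.

I ≈ 18.1 A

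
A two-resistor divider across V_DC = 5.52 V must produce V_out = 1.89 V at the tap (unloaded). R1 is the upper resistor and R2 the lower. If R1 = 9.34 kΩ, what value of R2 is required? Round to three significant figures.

R2 ≈ 4.86 kΩ

Required fraction k = V_out/V_DC = 0.3424.
Rearranging, R2 = R1·k/(1−k) = 9.34 × 0.5207 = 4.863 kΩ.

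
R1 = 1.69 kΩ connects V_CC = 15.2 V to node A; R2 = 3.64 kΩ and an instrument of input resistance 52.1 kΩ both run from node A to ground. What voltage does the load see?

First combine the lower leg with the load: R2 ‖ R_L = 3.402 kΩ.
Now apply the divider: V_out = 15.2 × 0.6681 = 10.16 V.

V_out ≈ 10.2 V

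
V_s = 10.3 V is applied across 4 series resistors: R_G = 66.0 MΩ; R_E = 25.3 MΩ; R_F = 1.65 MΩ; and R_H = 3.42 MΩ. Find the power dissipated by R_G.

The common current is I = 10.3/96.37 = 0.1069 µA.
V(R_G) = I·R = 7.054 V; P = V·I = 7.054 × 0.1069 = 0.7539 µW.

P ≈ 0.754 µW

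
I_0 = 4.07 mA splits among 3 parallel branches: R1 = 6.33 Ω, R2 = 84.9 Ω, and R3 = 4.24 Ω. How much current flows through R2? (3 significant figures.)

I ≈ 0.118 mA

Total conductance ΣG = 1/6.33 + 1/84.9 + 1/4.24 = 0.4056 (units of 1/Ω).
By the current-divider rule, I = I_0 · G_k/ΣG = 4.07 × 0.02904 = 0.1182 mA.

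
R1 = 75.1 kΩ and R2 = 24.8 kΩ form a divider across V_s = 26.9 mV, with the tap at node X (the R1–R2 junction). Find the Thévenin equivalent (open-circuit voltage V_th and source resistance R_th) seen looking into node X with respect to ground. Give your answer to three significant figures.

V_th ≈ 6.68 mV, R_th ≈ 18.6 kΩ

Open-circuit (no load on X): V_th = V_s · R2/(R1 + R2) = 26.9 × 24.8/(75.10 + 24.8) = 6.678 mV.
Looking into X with the source shorted: R_th = R1·R2/(R1+R2) = 75.10 × 24.8/99.90 = 18.64 kΩ.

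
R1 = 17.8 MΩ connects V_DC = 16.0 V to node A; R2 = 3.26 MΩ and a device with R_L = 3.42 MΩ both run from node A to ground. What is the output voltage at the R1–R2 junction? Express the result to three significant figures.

V_out ≈ 1.37 V

First combine the lower leg with the load: R2 ‖ R_L = 1.669 MΩ.
Then V_out = V_DC · R2'/(R1 + R2') = 16.0 × 1.669/19.47 = 1.372 V.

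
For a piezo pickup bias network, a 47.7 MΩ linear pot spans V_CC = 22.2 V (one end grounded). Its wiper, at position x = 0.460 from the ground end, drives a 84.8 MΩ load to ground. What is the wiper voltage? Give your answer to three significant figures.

V_out ≈ 8.96 V

The pot divides into 25.76 MΩ above the wiper and 21.94 MΩ below.
Lower segment in parallel with the load: 21.94 ‖ 84.8 = 17.43 MΩ.
V_out = 22.2 × 17.43/(25.76 + 17.43) = 8.960 V.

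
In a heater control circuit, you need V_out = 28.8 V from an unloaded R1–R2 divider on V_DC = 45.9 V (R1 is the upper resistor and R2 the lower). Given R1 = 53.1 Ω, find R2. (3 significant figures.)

The divider ratio is R2/(R1+R2) = 28.8/45.9 = 0.6275.
Rearranging, R2 = R1·k/(1−k) = 53.1 × 1.684 = 89.43 Ω.

R2 ≈ 89.4 Ω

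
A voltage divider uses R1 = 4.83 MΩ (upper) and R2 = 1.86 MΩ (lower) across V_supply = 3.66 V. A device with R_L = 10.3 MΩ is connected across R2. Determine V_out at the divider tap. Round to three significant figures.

First combine the lower leg with the load: R2 ‖ R_L = 1.575 MΩ.
Now apply the divider: V_out = 3.66 × 0.2460 = 0.9002 V.

V_out ≈ 0.900 V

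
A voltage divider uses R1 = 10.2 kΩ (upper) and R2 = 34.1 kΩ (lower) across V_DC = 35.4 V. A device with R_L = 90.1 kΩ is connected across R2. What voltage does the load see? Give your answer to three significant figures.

The load sits in parallel with R2, giving an effective lower resistance R2' = R2·R_L/(R2+R_L) = 24.74 kΩ.
Now apply the divider: V_out = 35.4 × 0.7081 = 25.07 V.
(Unloaded it would be 27.2 V; the load pulls it down.)

V_out ≈ 25.1 V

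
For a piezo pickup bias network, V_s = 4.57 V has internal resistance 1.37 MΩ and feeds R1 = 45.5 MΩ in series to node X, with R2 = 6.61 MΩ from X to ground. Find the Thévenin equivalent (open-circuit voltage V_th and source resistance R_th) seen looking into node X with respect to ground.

V_th ≈ 0.565 V, R_th ≈ 5.79 MΩ

R1' = 1.37 + 45.5 = 46.87 MΩ (source resistance + R1).
V_th is the unloaded tap voltage: V_s · R2/(R1'+R2) = 4.57 × 0.1236 = 0.5648 V.
Zeroing V_s shorts the top of R1' to ground, so R_th = R1' ‖ R2 = 5.793 MΩ.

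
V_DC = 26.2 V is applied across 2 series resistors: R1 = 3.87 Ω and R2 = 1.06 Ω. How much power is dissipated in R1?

ΣR = 4.930 Ω → I = 26.2/4.930 = 5.314 A.
V(R1) = I·R = 20.57 V; P = V·I = 20.57 × 5.314 = 109.3 W.

P ≈ 109 W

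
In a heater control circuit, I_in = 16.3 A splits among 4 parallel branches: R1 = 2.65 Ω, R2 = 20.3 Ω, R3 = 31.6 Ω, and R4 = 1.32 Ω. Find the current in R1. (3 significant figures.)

I ≈ 5.06 A

ΣG = 1/2.65 + 1/20.3 + 1/31.6 + 1/1.32 = 1.216.
By the current-divider rule, I = I_in · G_k/ΣG = 16.3 × 0.3104 = 5.059 A.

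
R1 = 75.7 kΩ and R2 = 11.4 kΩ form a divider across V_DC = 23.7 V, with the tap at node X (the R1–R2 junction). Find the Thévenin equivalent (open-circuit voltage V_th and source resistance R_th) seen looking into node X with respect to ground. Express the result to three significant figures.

Open-circuit (no load on X): V_th = V_DC · R2/(R1 + R2) = 23.7 × 11.4/(75.70 + 11.4) = 3.102 V.
Looking into X with the source shorted: R_th = R1·R2/(R1+R2) = 75.70 × 11.4/87.10 = 9.908 kΩ.

V_th ≈ 3.10 V, R_th ≈ 9.91 kΩ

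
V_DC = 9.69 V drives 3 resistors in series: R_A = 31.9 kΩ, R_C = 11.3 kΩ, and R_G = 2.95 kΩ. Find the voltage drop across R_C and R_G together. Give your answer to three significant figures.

Series total: ΣR = 31.9 + 11.3 + 2.95 = 46.15 kΩ.
R_{R_C..R_G} = 11.3 + 2.95 = 14.25 kΩ.
By the voltage-divider rule, V = 9.69 × 14.25/46.15 = 2.992 V.

V ≈ 2.99 V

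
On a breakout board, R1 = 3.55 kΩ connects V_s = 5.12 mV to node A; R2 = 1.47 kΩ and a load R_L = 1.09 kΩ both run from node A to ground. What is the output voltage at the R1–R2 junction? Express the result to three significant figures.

V_out ≈ 0.767 mV

R2 ‖ R_L = (1.47 × 1.09)/(1.47 + 1.09) = 0.6259 kΩ.
Now apply the divider: V_out = 5.12 × 0.1499 = 0.7674 mV.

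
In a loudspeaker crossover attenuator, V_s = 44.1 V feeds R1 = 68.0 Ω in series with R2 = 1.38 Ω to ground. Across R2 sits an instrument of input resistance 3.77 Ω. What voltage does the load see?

V_out ≈ 0.646 V

First combine the lower leg with the load: R2 ‖ R_L = 1.010 Ω.
Then V_out = V_s · R2'/(R1 + R2') = 44.1 × 1.010/69.01 = 0.6456 V.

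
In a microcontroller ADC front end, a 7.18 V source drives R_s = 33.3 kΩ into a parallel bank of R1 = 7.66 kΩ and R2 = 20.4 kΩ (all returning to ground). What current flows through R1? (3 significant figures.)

I ≈ 0.134 mA

Parallel bank: R_p = 1/(1/7.66 + 1/20.4) = 5.569 kΩ.
V_A = 7.18 × 5.569/38.87 = 1.029 V.
I(R1) = V_A / R1 = 1.029/7.66 = 0.1343 mA.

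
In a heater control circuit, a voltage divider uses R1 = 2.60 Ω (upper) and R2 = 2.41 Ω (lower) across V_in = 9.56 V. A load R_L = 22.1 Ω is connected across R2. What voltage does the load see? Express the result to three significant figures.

V_out ≈ 4.35 V

The load sits in parallel with R2, giving an effective lower resistance R2' = R2·R_L/(R2+R_L) = 2.173 Ω.
Now apply the divider: V_out = 9.56 × 0.4553 = 4.352 V.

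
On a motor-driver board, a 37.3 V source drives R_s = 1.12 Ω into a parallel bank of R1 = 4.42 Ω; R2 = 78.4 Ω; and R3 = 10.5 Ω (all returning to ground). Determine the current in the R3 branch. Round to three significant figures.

I ≈ 2.58 A

Combine the parallel branches: R_p = (1/4.42 + 1/78.4 + 1/10.5)⁻¹ = 2.992 Ω.
V_A by voltage divider: V_A = 37.3 × 2.992/(1.12 + 2.992) = 27.14 V.
I(R3) = V_A / R3 = 27.14/10.5 = 2.585 A.
(Equivalently: I_total = 9.071 A, then current-divider fraction G_k/ΣG = 0.2849.)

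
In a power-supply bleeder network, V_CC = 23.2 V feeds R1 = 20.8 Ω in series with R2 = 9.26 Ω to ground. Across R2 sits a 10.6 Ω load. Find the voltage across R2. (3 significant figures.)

R2 ‖ R_L = (9.26 × 10.6)/(9.26 + 10.6) = 4.942 Ω.
Voltage divider with the loaded lower leg: V_out = 23.2 × 4.942/(20.8 + 4.942) = 23.2 × 0.1920 = 4.454 V.

V_out ≈ 4.45 V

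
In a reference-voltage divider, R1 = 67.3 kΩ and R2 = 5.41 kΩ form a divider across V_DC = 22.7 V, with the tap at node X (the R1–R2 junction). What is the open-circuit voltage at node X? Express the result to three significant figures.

V_th ≈ 1.69 V

Open-circuit (no load on X): V_th = V_DC · R2/(R1 + R2) = 22.7 × 5.41/(67.30 + 5.41) = 1.689 V.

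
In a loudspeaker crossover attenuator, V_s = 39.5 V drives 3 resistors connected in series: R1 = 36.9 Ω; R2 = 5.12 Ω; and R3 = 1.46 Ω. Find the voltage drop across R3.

V ≈ 1.33 V

ΣR = 36.9 + 5.12 + 1.46 = 43.48 Ω.
Voltage divider: V = V_s · (1.460 / 43.48) = 39.5 × 0.03358 = 1.326 V.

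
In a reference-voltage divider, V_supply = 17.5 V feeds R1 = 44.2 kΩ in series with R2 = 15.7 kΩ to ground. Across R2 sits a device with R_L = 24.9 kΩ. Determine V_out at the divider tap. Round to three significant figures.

The load sits in parallel with R2, giving an effective lower resistance R2' = R2·R_L/(R2+R_L) = 9.629 kΩ.
Now apply the divider: V_out = 17.5 × 0.1789 = 3.130 V.

V_out ≈ 3.13 V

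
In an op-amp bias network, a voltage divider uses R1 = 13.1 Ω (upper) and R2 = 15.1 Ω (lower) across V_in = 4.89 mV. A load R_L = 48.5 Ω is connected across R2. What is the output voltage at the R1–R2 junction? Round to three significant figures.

V_out ≈ 2.29 mV

R2 ‖ R_L = (15.1 × 48.5)/(15.1 + 48.5) = 11.51 Ω.
Voltage divider with the loaded lower leg: V_out = 4.89 × 11.51/(13.1 + 11.51) = 4.89 × 0.4678 = 2.288 mV.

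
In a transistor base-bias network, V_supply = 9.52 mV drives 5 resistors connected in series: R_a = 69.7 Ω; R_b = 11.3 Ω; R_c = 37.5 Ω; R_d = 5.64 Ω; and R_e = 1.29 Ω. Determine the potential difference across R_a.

ΣR = 69.7 + 11.3 + 37.5 + 5.64 + 1.29 = 125.4 Ω.
By the voltage-divider rule, V = 9.52 × 69.70/125.4 = 5.290 mV.

V ≈ 5.29 mV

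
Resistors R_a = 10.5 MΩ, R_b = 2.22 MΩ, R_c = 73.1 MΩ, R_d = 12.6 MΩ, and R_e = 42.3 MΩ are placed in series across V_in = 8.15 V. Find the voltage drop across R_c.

V ≈ 4.23 V

Series total: ΣR = 10.5 + 2.22 + 73.1 + 12.6 + 42.3 = 140.7 MΩ.
By the voltage-divider rule, V = 8.15 × 73.10/140.7 = 4.234 V.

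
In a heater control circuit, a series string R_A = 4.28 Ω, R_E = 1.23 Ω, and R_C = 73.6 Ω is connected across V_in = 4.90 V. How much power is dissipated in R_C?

P ≈ 0.282 W

The common current is I = 4.90/79.11 = 0.06194 A.
P(R_C) = I²·R_C = (0.06194)² × 73.6 = 0.2824 W.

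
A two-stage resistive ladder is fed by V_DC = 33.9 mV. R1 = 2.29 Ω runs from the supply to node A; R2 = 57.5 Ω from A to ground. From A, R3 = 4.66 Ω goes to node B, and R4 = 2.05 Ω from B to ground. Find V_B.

V_B ≈ 7.50 mV

Looking into the second stage from A: R3 + R4 = 6.710 Ω appears in parallel with R2.
Effective lower resistance at A: R2 ‖ 6.710 = 6.009 Ω.
First divider: V_A = V_DC · 6.009/(2.29 + 6.009) = 24.55 mV.
V_B = V_A × 0.3055 = 7.499 mV.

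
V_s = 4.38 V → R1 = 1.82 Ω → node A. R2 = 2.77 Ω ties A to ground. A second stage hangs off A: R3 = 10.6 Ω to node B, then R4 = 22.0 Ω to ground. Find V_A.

V_A ≈ 2.56 V

Node A sees R2 in parallel with the series input of stage 2, R3 + R4 = 32.60 Ω.
Effective lower resistance at A: R2 ‖ 32.60 = 2.553 Ω.
First divider: V_A = V_s · 2.553/(1.82 + 2.553) = 2.557 V.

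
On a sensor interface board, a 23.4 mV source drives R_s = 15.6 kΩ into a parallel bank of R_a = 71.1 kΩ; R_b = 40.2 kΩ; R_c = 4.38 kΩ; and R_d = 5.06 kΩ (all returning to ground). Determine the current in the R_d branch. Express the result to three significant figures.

I ≈ 0.560 µA

Parallel bank: R_p = 1/(1/71.1 + 1/40.2 + 1/4.38 + 1/5.06) = 2.151 kΩ.
Node voltage V_A = V_CC · R_p/(R_s + R_p) = 23.4 × 0.1212 = 2.836 mV.
Branch current I = V_A/R_d = 2.836/5.06 = 0.5604 µA.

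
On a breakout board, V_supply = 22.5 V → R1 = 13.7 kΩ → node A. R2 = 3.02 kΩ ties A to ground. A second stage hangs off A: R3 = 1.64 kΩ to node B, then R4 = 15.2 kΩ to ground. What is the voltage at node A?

V_A ≈ 3.54 V

The second stage (R3 + R4 = 16.84 kΩ) loads node A in parallel with R2.
R2 ‖ (R3+R4) = 2.561 kΩ.
So V_A = 22.5 × 0.1575 = 3.543 V.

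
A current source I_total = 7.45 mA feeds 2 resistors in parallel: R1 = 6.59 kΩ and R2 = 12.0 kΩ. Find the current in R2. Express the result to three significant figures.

Two-branch current divider: I_k = I_total · R_other/(R_1 + R_2).
I(R2) = 7.45 × 6.59/(6.59 + 12.0) = 7.45 × 0.3545 = 2.641 mA.

I ≈ 2.64 mA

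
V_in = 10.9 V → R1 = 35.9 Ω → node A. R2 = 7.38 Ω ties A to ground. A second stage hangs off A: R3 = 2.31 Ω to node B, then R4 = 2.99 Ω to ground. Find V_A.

V_A ≈ 0.862 V

Node A sees R2 in parallel with the series input of stage 2, R3 + R4 = 5.300 Ω.
R2 ‖ (R3+R4) = 3.085 Ω.
First divider: V_A = V_in · 3.085/(35.9 + 3.085) = 0.8625 V.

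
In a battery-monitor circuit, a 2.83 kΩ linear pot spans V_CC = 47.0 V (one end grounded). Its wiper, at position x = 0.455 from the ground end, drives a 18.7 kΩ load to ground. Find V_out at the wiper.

The pot divides into 1.542 kΩ above the wiper and 1.288 kΩ below.
(x·R_p) ‖ R_L = 1.205 kΩ.
V_out = 47.0 × 1.205/(1.542 + 1.205) = 20.61 V.
(Unloaded: V_out = x·V_CC = 21.4 V.)

V_out ≈ 20.6 V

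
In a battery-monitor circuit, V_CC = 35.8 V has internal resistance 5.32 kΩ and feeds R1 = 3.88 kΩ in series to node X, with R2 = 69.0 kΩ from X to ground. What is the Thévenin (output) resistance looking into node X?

R1' = 5.32 + 3.88 = 9.200 kΩ (source resistance + R1).
With V_CC suppressed (replaced by a short), R_th = R1' ‖ R2 = (9.200 × 69.0)/(9.200 + 69.0) = 8.118 kΩ.

R_th ≈ 8.12 kΩ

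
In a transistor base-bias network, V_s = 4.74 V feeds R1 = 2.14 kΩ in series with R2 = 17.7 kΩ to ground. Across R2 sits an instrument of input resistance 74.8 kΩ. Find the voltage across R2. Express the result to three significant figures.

First combine the lower leg with the load: R2 ‖ R_L = 14.31 kΩ.
Then V_out = V_s · R2'/(R1 + R2') = 4.74 × 14.31/16.45 = 4.123 V.
(Unloaded it would be 4.23 V; the load pulls it down.)

V_out ≈ 4.12 V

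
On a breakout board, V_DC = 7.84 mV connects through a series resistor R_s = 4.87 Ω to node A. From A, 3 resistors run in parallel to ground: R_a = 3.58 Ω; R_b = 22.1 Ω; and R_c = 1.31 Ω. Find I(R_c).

I ≈ 0.950 mA

Combine the parallel branches: R_p = (1/3.58 + 1/22.1 + 1/1.31)⁻¹ = 0.9192 Ω.
Node voltage V_A = V_DC · R_p/(R_s + R_p) = 7.84 × 0.1588 = 1.245 mV.
I(R_c) = V_A / R_c = 1.245/1.31 = 0.9502 mA.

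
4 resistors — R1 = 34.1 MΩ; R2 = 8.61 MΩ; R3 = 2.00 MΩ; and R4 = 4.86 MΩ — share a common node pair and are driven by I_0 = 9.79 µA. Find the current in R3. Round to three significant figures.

Conductances: ΣG = 1/34.1 + 1/8.61 + 1/2.00 + 1/4.86 = 0.8512 (1/MΩ).
By the current-divider rule, I = I_0 · G_k/ΣG = 9.79 × 0.5874 = 5.750 µA.

I ≈ 5.75 µA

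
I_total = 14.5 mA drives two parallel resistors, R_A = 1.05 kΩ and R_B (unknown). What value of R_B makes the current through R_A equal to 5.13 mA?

R_B ≈ 0.575 kΩ

In a two-way split, I_A/I_total = R_B/(R_A + R_B).
5.13/14.5 = R_B/(R_A + R_B) → R_B = R_A · (0.3538)/(1 − 0.3538) = 1.05 × 0.5475 = 0.5749 kΩ.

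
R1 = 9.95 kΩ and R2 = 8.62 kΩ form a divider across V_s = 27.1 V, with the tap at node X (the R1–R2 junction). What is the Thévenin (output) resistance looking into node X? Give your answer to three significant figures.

Zeroing V_s shorts the top of R1 to ground, so R_th = R1 ‖ R2 = 4.619 kΩ.

R_th ≈ 4.62 kΩ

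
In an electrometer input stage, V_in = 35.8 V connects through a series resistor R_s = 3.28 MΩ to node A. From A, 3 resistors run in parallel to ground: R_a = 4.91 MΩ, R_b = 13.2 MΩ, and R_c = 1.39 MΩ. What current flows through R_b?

I ≈ 0.634 µA

Parallel bank: R_p = 1/(1/4.91 + 1/13.2 + 1/1.39) = 1.001 MΩ.
V_A by voltage divider: V_A = 35.8 × 1.001/(3.28 + 1.001) = 8.372 V.
I(R_b) = V_A / R_b = 8.372/13.2 = 0.6342 µA.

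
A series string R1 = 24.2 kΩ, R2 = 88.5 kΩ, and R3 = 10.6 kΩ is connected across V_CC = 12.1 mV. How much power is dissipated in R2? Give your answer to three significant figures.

P ≈ 0.852 nW

Series current I = V_CC/ΣR = 12.1/123.3 = 0.09813 µA.
P(R2) = I²·R2 = (0.09813)² × 88.5 = 0.8523 nW.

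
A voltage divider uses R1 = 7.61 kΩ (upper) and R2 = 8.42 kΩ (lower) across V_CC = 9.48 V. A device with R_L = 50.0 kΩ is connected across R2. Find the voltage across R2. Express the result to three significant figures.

First combine the lower leg with the load: R2 ‖ R_L = 7.206 kΩ.
Then V_out = V_CC · R2'/(R1 + R2') = 9.48 × 7.206/14.82 = 4.611 V.

V_out ≈ 4.61 V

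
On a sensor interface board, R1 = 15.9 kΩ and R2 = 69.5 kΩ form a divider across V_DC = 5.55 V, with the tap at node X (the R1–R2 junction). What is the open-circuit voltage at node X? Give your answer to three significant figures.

Open-circuit (no load on X): V_th = V_DC · R2/(R1 + R2) = 5.55 × 69.5/(15.90 + 69.5) = 4.517 V.

V_th ≈ 4.52 V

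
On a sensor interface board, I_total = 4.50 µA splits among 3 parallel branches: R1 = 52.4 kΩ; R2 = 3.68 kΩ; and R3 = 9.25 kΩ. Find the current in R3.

I ≈ 1.22 µA

ΣG = 1/52.4 + 1/3.68 + 1/9.25 = 0.3989.
By the current-divider rule, I = I_total · G_k/ΣG = 4.50 × 0.2710 = 1.219 µA.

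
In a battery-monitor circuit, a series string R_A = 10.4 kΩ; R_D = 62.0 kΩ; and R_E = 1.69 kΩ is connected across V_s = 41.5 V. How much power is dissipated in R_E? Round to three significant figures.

The common current is I = 41.5/74.09 = 0.5601 mA.
P = I²R = 0.3137 × 1.69 = 0.5302 mW.

P ≈ 0.530 mW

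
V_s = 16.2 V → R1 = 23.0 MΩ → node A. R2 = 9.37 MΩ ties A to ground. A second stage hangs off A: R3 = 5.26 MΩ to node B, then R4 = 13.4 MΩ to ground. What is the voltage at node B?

V_B ≈ 2.48 V

Node A sees R2 in parallel with the series input of stage 2, R3 + R4 = 18.66 MΩ.
Effective lower resistance at A: R2 ‖ 18.66 = 6.238 MΩ.
First divider: V_A = V_s · 6.238/(23.0 + 6.238) = 3.456 V.
V_B = V_A × 0.7181 = 2.482 V.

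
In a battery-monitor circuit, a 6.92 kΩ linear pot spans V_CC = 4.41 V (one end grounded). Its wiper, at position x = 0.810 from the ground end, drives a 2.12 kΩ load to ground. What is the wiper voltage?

Lower segment x·R_p = 5.605 kΩ; upper segment (1−x)·R_p = 1.315 kΩ.
R_L loads the lower segment: effective lower R = 1.538 kΩ.
V_out = 4.41 × 1.538/(1.315 + 1.538) = 2.378 V.

V_out ≈ 2.38 V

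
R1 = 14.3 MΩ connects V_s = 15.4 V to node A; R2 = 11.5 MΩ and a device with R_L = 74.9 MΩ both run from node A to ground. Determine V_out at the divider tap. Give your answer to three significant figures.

V_out ≈ 6.33 V

The load sits in parallel with R2, giving an effective lower resistance R2' = R2·R_L/(R2+R_L) = 9.969 MΩ.
Then V_out = V_s · R2'/(R1 + R2') = 15.4 × 9.969/24.27 = 6.326 V.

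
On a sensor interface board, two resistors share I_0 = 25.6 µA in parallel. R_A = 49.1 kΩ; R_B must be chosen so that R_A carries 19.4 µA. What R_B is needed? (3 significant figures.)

R_B ≈ 154 kΩ

In a two-way split, I_A/I_0 = R_B/(R_A + R_B).
19.4/25.6 = R_B/(R_A + R_B) → R_B = R_A · (0.7578)/(1 − 0.7578) = 49.1 × 3.129 = 153.6 kΩ.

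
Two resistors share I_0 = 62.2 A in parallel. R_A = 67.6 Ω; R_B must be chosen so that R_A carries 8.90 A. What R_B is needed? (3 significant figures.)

R_B ≈ 11.3 Ω

In a two-way split, I_A/I_0 = R_B/(R_A + R_B).
8.90/62.2 = R_B/(R_A + R_B) → R_B = R_A · (0.1431)/(1 − 0.1431) = 67.6 × 0.1670 = 11.29 Ω.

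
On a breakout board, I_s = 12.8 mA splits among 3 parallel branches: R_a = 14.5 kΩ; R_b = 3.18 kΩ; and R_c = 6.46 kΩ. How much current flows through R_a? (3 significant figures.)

I ≈ 1.64 mA

Total conductance ΣG = 1/14.5 + 1/3.18 + 1/6.46 = 0.5382 (units of 1/kΩ).
R_a takes the fraction G_k/ΣG = 0.06897/0.5382 = 0.1281, so I = 12.8 × 0.1281 = 1.640 mA.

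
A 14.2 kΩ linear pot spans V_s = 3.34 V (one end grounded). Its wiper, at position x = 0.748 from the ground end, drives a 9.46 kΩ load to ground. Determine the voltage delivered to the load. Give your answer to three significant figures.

Split the track: R_lower = x·R_p = 10.62 kΩ, R_upper = (1−x)·R_p = 3.578 kΩ.
Lower segment in parallel with the load: 10.62 ‖ 9.46 = 5.004 kΩ.
Then V_out = V_s · 5.004/(3.578 + 5.004) = 1.947 V.
(Unloaded: V_out = x·V_s = 2.50 V.)

V_out ≈ 1.95 V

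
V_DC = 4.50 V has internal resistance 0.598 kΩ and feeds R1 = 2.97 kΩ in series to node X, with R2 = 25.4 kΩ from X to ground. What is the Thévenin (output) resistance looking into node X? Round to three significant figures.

R_th ≈ 3.13 kΩ

R1' = 0.598 + 2.97 = 3.568 kΩ (source resistance + R1).
Looking into X with the source shorted: R_th = R1'·R2/(R1'+R2) = 3.568 × 25.4/28.97 = 3.129 kΩ.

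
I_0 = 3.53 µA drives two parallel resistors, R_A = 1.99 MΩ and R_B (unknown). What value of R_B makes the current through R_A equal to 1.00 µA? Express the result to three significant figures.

In a two-way split, I_A/I_0 = R_B/(R_A + R_B).
With f = 0.2833, R_B = R_A · f/(1−f) = 1.99 × 0.3953 = 0.7866 MΩ.

R_B ≈ 0.787 MΩ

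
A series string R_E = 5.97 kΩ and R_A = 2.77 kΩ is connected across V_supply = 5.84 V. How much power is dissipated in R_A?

Series current I = V_supply/ΣR = 5.84/8.740 = 0.6682 mA.
P = I²R = 0.4465 × 2.77 = 1.237 mW.

P ≈ 1.24 mW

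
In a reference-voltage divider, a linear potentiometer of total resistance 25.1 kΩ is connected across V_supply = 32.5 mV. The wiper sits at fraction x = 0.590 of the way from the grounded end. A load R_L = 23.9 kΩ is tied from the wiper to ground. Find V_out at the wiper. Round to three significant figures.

Lower segment x·R_p = 14.81 kΩ; upper segment (1−x)·R_p = 10.29 kΩ.
(x·R_p) ‖ R_L = 9.143 kΩ.
Then V_out = V_supply · 9.143/(10.29 + 9.143) = 15.29 mV.

V_out ≈ 15.3 mV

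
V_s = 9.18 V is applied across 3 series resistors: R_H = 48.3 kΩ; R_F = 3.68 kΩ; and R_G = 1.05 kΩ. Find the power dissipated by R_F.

P ≈ 0.110 mW

ΣR = 53.03 kΩ → I = 9.18/53.03 = 0.1731 mA.
P(R_F) = I²·R_F = (0.1731)² × 3.68 = 0.1103 mW.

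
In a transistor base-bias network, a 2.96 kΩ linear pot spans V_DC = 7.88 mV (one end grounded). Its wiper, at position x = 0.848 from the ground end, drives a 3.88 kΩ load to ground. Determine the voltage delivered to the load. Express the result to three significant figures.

V_out ≈ 6.08 mV

Lower segment x·R_p = 2.510 kΩ; upper segment (1−x)·R_p = 0.4499 kΩ.
(x·R_p) ‖ R_L = 1.524 kΩ.
Then V_out = V_DC · 1.524/(0.4499 + 1.524) = 6.084 mV.
(Unloaded: V_out = x·V_DC = 6.68 mV.)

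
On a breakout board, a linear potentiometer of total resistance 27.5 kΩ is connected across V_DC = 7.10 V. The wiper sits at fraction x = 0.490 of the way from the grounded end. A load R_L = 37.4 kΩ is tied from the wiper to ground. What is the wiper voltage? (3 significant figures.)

V_out ≈ 2.94 V

Lower segment x·R_p = 13.47 kΩ; upper segment (1−x)·R_p = 14.03 kΩ.
R_L loads the lower segment: effective lower R = 9.906 kΩ.
V_out = 7.10 × 9.906/(14.03 + 9.906) = 2.939 V.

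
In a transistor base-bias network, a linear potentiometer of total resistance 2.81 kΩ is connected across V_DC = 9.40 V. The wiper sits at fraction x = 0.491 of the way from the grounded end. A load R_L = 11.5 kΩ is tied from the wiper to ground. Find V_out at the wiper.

Lower segment x·R_p = 1.380 kΩ; upper segment (1−x)·R_p = 1.430 kΩ.
(x·R_p) ‖ R_L = 1.232 kΩ.
Loaded-divider output: V_out = 9.40 × 0.4627 = 4.350 V.

V_out ≈ 4.35 V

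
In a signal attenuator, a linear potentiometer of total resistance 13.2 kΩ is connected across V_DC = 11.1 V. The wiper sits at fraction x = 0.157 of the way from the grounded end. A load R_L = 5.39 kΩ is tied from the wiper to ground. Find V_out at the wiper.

Lower segment x·R_p = 2.072 kΩ; upper segment (1−x)·R_p = 11.13 kΩ.
Lower segment in parallel with the load: 2.072 ‖ 5.39 = 1.497 kΩ.
Then V_out = V_DC · 1.497/(11.13 + 1.497) = 1.316 V.

V_out ≈ 1.32 V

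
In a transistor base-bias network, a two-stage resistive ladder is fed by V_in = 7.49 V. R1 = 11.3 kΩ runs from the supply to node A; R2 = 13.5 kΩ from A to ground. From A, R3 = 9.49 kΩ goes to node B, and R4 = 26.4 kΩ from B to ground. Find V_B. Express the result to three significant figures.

V_B ≈ 2.56 V

Node A sees R2 in parallel with the series input of stage 2, R3 + R4 = 35.89 kΩ.
Effective lower resistance at A: R2 ‖ 35.89 = 9.810 kΩ.
V_A = 7.49 × 9.810/(11.3 + 9.810) = 3.481 V.
V_B = V_A × 0.7356 = 2.560 V.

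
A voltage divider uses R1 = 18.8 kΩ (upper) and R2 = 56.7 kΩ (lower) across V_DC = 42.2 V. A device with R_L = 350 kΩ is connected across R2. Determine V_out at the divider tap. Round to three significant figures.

V_out ≈ 30.5 V

First combine the lower leg with the load: R2 ‖ R_L = 48.80 kΩ.
Voltage divider with the loaded lower leg: V_out = 42.2 × 48.80/(18.8 + 48.80) = 42.2 × 0.7219 = 30.46 V.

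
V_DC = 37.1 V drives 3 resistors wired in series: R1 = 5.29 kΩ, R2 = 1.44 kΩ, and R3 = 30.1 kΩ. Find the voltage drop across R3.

ΣR = 5.29 + 1.44 + 30.1 = 36.83 kΩ.
V = V_DC · R/ΣR = 37.1 × 0.8173 = 30.32 V.

V ≈ 30.3 V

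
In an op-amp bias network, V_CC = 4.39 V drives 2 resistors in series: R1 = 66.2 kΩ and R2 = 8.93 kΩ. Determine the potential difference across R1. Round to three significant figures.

V ≈ 3.87 V

Series total: ΣR = 66.2 + 8.93 = 75.13 kΩ.
V = V_CC · R/ΣR = 4.39 × 0.8811 = 3.868 V.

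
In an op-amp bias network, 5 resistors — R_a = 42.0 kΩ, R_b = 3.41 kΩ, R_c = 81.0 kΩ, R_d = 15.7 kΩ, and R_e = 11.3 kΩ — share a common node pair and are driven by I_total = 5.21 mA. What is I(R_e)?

I ≈ 0.957 mA

Total conductance ΣG = 1/42.0 + 1/3.41 + 1/81.0 + 1/15.7 + 1/11.3 = 0.4816 (units of 1/kΩ).
R_e takes the fraction G_k/ΣG = 0.08850/0.4816 = 0.1838, so I = 5.21 × 0.1838 = 0.9574 mA.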